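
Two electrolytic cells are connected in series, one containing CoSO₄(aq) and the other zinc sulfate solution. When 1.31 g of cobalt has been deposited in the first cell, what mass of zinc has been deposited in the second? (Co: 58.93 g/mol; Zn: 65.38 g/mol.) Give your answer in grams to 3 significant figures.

1.45 g

n(Co) = 1.31 / 58.93 = 0.02223 mol
Co²⁺ + 2e⁻ → Co, so n(e⁻) = 2 × 0.02223 = 0.04446 mol
Since the cells are in series, n(e⁻) in the Zn cell is also 0.04446 mol.
Zn²⁺ + 2e⁻ → Zn, so n(Zn) = 0.04446 / 2 = 0.02223 mol
m(Zn) = 0.02223 × 65.38 = 1.45 g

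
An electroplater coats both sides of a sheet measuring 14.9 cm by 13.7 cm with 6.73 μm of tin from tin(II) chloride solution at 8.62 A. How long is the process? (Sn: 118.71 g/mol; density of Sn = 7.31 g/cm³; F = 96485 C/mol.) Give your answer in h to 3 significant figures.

Plated area = 2 × 14.9 × 13.7 = 408.3 cm²
Volume = 408.3 × 6.73×10⁻⁴ cm = 0.2748 cm³
m(Sn) = 0.2748 × 7.31 = 2.009 g
n(Sn) = 2.009 / 118.71 = 0.01692 mol; n(e⁻) = 2 × 0.01692 = 0.03384 mol
Q = 0.03384 × 96485 = 3265 C
t = 3265 / 8.62 = 378.8 s = 0.105 h

0.105 h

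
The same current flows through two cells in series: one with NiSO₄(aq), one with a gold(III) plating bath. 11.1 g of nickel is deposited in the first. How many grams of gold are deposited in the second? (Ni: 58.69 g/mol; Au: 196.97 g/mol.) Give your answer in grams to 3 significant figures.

n(Ni) = 11.1 / 58.69 = 0.1891 mol
Ni²⁺ + 2e⁻ → Ni, so n(e⁻) = 2 × 0.1891 = 0.3782 mol
Same current for the same time ⇒ same n(e⁻) = 0.3782 mol in both cells.
Au³⁺ + 3e⁻ → Au, so n(Au) = 0.3782 / 3 = 0.1261 mol
m(Au) = 0.1261 × 196.97 = 24.8 g

24.8 g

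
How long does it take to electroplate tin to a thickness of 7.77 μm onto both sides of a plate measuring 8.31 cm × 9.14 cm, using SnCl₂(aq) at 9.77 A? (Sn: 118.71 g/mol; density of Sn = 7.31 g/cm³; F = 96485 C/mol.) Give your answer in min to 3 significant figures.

2.39 min

Plated area = 2 × 8.31 × 9.14 = 151.9 cm²
Volume = 151.9 × 7.77×10⁻⁴ cm = 0.1180 cm³
m(Sn) = 0.1180 × 7.31 = 0.8626 g
n(Sn) = 0.8626 / 118.71 = 0.007266 mol; n(e⁻) = 2 × 0.007266 = 0.01453 mol
Q = 0.01453 × 96485 = 1402 C
t = 1402 / 9.77 = 143.5 s = 2.39 min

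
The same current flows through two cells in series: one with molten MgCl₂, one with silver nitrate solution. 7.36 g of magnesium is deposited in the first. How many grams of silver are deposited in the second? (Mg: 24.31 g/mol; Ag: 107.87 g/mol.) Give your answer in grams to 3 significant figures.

65.3 g

n(Mg) = 7.36 / 24.31 = 0.3028 mol
Mg²⁺ + 2e⁻ → Mg, so n(e⁻) = 2 × 0.3028 = 0.6056 mol
In series, the same 0.6056 mol of electrons flows through the second cell.
Ag⁺ + e⁻ → Ag, so n(Ag) = 0.6056 mol
m(Ag) = 0.6056 × 107.87 = 65.3 g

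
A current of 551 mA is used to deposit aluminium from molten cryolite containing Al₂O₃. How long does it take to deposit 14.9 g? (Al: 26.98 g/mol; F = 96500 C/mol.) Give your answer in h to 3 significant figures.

n(Al) = 14.9 / 26.98 = 0.5523 mol
Al³⁺ + 3e⁻ → Al, so n(e⁻) = 3 × 0.5523 = 1.657 mol
Q = 1.657 × 96500 = 1.599×10^5 C
t = Q / I = 1.599×10^5 / 0.551 = 2.902×10^5 s = 80.6 h

80.6 h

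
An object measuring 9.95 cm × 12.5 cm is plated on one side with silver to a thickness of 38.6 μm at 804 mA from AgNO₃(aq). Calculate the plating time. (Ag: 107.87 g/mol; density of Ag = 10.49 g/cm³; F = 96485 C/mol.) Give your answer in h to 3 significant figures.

Plated area = 9.95 × 12.5 = 124.4 cm²
Volume = 124.4 × 38.6×10⁻⁴ cm = 0.4802 cm³
m(Ag) = 0.4802 × 10.49 = 5.037 g
n(Ag) = 5.037 / 107.87 = 0.04670 mol; n(e⁻) = 0.04670 mol
Q = 0.04670 × 96485 = 4506 C
t = 4506 / 0.804 = 5604 s = 1.56 h

1.56 h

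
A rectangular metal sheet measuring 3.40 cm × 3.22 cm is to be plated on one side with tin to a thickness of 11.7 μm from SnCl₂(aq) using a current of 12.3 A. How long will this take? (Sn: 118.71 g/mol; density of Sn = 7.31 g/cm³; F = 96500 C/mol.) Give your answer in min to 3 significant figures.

Plated area = 3.40 × 3.22 = 10.95 cm²
Volume = 10.95 × 11.7×10⁻⁴ cm = 0.01281 cm³
m(Sn) = 0.01281 × 7.31 = 0.09364 g
n(Sn) = 0.09364 / 118.71 = 7.888×10^-4 mol; n(e⁻) = 2 × 7.888×10^-4 = 0.001578 mol
Q = 0.001578 × 96500 = 152.3 C
t = 152.3 / 12.3 = 12.38 s = 0.206 min

0.206 min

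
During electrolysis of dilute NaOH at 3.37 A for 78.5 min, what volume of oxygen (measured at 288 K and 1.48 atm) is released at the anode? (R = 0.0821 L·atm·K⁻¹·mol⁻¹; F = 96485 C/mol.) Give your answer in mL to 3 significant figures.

Q = It = 3.37 × 4710 = 15870 C
n(e⁻) = 15870 / 96485 = 0.1645 mol
2H₂O → O₂ + 4H⁺ + 4e⁻, so n(O₂) = 0.1645 / 4 = 0.04113 mol
V = nRT/P = 0.04113 × 0.0821 × 288 / 1.48 = 0.6571 L
= 657 mL

657 mL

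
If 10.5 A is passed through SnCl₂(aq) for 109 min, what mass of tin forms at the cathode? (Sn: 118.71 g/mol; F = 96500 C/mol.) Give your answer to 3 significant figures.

Q = It = 10.5 × 6540 = 68670 C
n(e⁻) = Q/F = 68670/96500 = 0.7116 mol
Sn²⁺ + 2e⁻ → Sn, so n(Sn) = 0.7116 / 2 = 0.3558 mol
m = 0.3558 × 118.71 = 42.2 g

42.2 g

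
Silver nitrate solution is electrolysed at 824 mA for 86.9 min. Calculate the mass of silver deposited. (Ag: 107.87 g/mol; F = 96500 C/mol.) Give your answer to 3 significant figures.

4.80 g

Charge passed = 0.824 × 5214 = 4296 C
n(e⁻) = 4296 / 96500 = 0.04452 mol
Ag⁺ + e⁻ → Ag, so n(Ag) = 0.04452 mol
m = 0.04452 × 107.87 = 4.80 g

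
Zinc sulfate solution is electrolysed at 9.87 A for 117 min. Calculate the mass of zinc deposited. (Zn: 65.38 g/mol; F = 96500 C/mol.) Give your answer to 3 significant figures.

Charge passed = 9.87 × 7020 = 69290 C
n(e⁻) = Q/F = 69290/96500 = 0.7180 mol
Zn²⁺ + 2e⁻ → Zn, so n(Zn) = 0.7180 / 2 = 0.3590 mol
m = 0.3590 × 65.38 = 23.5 g

23.5 g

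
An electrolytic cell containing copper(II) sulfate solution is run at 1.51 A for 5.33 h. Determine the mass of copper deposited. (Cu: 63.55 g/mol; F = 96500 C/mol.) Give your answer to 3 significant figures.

Charge passed = 1.51 × 19188 = 28970 C
Moles of electrons = 28970 / 96500 = 0.3002 mol
Cu²⁺ + 2e⁻ → Cu, so n(Cu) = 0.3002 / 2 = 0.1501 mol
m = 0.1501 × 63.55 = 9.54 g

9.54 g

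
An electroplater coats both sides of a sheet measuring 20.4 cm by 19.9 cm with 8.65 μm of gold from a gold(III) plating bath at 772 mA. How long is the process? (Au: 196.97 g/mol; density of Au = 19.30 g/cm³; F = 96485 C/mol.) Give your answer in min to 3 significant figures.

Plated area = 2 × 20.4 × 19.9 = 811.9 cm²
Volume = 811.9 × 8.65×10⁻⁴ cm = 0.7023 cm³
m(Au) = 0.7023 × 19.30 = 13.55 g
n(Au) = 13.55 / 196.97 = 0.06879 mol; n(e⁻) = 3 × 0.06879 = 0.2064 mol
Q = 0.2064 × 96485 = 19910 C
t = 19910 / 0.772 = 25790 s = 430 min

430 min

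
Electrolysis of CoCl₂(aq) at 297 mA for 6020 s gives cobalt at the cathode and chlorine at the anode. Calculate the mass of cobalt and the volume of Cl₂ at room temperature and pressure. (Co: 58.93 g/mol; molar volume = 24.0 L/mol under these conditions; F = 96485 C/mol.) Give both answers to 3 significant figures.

0.546 g Co; 0.222 L Cl₂

Q = 0.297 × 6020 = 1788 C; n(e⁻) = 1788 / 96485 = 0.01853 mol
Cathode: Co²⁺ + 2e⁻ → Co → n(Co) = 0.01853/2 = 0.009265 mol → 0.546 g
Anode: 2Cl⁻ → Cl₂ + 2e⁻ → n(Cl₂) = 0.01853/2 = 0.009265 mol → 0.222 L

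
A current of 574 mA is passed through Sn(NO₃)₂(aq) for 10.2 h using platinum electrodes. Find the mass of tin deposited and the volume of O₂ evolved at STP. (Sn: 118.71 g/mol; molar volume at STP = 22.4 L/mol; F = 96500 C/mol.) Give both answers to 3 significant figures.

Q = 0.574 × 36720 = 21080 C; n(e⁻) = 21080 / 96500 = 0.2184 mol
Cathode: Sn²⁺ + 2e⁻ → Sn → n(Sn) = 0.2184/2 = 0.1092 mol → 13.0 g
Anode: 2H₂O → O₂ + 4H⁺ + 4e⁻ → n(O₂) = 0.2184/4 = 0.05460 mol → 1.22 L

13.0 g Sn; 1.22 L O₂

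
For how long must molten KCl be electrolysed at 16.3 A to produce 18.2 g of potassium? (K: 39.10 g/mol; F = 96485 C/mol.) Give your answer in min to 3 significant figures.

45.9 min

n(K) = 18.2 / 39.10 = 0.4655 mol
K⁺ + e⁻ → K, so n(e⁻) = 0.4655 mol
Q = 0.4655 × 96485 = 44910 C
t = Q / I = 44910 / 16.3 = 2755 s = 45.9 min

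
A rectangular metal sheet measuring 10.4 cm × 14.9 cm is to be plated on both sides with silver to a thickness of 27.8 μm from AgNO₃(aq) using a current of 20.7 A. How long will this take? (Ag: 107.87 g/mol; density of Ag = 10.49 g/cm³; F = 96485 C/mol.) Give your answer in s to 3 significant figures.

391 s

Plated area = 2 × 10.4 × 14.9 = 309.9 cm²
Volume = 309.9 × 27.8×10⁻⁴ cm = 0.8615 cm³
m(Ag) = 0.8615 × 10.49 = 9.037 g
n(Ag) = 9.037 / 107.87 = 0.08378 mol; n(e⁻) = 0.08378 mol
Q = 0.08378 × 96485 = 8084 C
t = 8084 / 20.7 = 390.5 s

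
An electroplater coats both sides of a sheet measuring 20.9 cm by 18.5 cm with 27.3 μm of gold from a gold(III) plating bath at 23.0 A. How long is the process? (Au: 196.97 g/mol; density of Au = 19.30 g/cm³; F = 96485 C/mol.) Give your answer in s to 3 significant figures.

Plated area = 2 × 20.9 × 18.5 = 773.3 cm²
Volume = 773.3 × 27.3×10⁻⁴ cm = 2.111 cm³
m(Au) = 2.111 × 19.30 = 40.74 g
n(Au) = 40.74 / 196.97 = 0.2068 mol; n(e⁻) = 3 × 0.2068 = 0.6204 mol
Q = 0.6204 × 96485 = 59860 C
t = 59860 / 23.0 = 2603 s

2600 s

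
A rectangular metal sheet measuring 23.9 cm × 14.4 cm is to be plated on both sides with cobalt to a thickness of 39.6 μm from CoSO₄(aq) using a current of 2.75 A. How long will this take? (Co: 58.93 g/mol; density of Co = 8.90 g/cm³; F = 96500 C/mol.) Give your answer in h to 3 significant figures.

Plated area = 2 × 23.9 × 14.4 = 688.3 cm²
Volume = 688.3 × 39.6×10⁻⁴ cm = 2.726 cm³
m(Co) = 2.726 × 8.90 = 24.26 g
n(Co) = 24.26 / 58.93 = 0.4117 mol; n(e⁻) = 2 × 0.4117 = 0.8234 mol
Q = 0.8234 × 96500 = 79460 C
t = 79460 / 2.75 = 28890 s = 8.03 h

8.03 h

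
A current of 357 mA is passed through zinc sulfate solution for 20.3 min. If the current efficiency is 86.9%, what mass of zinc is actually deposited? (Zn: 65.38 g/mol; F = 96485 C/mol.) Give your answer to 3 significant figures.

0.128 g

Q = 0.357 × 1218 = 434.8 C
n(e⁻) = 434.8 / 96485 = 0.004506 mol
Zn²⁺ + 2e⁻ → Zn, so theoretical m(Zn) = 0.002253 × 65.38 = 0.1473 g
Actual mass = 86.9% × 0.1473 = 0.128 g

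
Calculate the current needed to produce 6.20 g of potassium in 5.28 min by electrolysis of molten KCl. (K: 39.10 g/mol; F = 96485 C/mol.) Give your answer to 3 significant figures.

n(K) = 6.20 / 39.10 = 0.1586 mol
K⁺ + e⁻ → K, so n(e⁻) = 0.1586 mol
Q = 0.1586 × 96485 = 15300 C
I = Q / t = 15300 / 316.8 s = 48.3 A

48.3 A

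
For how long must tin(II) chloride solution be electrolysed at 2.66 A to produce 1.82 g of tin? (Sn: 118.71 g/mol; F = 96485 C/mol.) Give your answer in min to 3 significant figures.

18.5 min

n(Sn) = 1.82 / 118.71 = 0.01533 mol
Sn²⁺ + 2e⁻ → Sn, so n(e⁻) = 2 × 0.01533 = 0.03066 mol
Q = 0.03066 × 96485 = 2958 C
t = Q / I = 2958 / 2.66 = 1112 s = 18.5 min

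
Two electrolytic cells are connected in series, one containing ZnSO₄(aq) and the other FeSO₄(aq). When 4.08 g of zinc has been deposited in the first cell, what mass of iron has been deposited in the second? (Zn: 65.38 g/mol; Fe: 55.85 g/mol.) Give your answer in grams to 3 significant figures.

n(Zn) = 4.08 / 65.38 = 0.06240 mol
Zn²⁺ + 2e⁻ → Zn, so n(e⁻) = 2 × 0.06240 = 0.1248 mol
The cells are in series, so the same charge (and hence the same n(e⁻) = 0.1248 mol) passes through both.
Fe²⁺ + 2e⁻ → Fe, so n(Fe) = 0.1248 / 2 = 0.06240 mol
m(Fe) = 0.06240 × 55.85 = 3.49 g

3.49 g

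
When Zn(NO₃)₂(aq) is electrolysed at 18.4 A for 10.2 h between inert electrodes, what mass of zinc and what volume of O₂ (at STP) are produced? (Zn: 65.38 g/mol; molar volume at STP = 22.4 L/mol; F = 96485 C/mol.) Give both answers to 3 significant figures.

Q = 18.4 × 36720 = 6.756×10^5 C; n(e⁻) = 6.756×10^5 / 96485 = 7.002 mol
Cathode: Zn²⁺ + 2e⁻ → Zn → n(Zn) = 7.002/2 = 3.501 mol → 229 g
Anode: 2H₂O → O₂ + 4H⁺ + 4e⁻ → n(O₂) = 7.002/4 = 1.751 mol → 39.2 L

229 g Zn; 39.2 L O₂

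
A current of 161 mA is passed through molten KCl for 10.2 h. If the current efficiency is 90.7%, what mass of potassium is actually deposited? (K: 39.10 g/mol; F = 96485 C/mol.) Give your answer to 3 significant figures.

Q = 0.161 × 36720 = 5912 C
n(e⁻) = 5912 / 96485 = 0.06127 mol
K⁺ + e⁻ → K, so theoretical m(K) = 0.06127 × 39.10 = 2.396 g
Actual mass = 90.7% × 2.396 = 2.17 g

2.17 g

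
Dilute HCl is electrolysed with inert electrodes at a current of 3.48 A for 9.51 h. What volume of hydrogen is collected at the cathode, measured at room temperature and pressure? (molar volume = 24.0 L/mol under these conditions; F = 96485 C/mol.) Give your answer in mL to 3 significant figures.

14800 mL

Q = 3.48 A × 34236 s = 1.191×10^5 C
Moles of electrons = 1.191×10^5 / 96485 = 1.234 mol
2H⁺ + 2e⁻ → H₂, so n(H₂) = 1.234 / 2 = 0.6170 mol
V = 0.6170 × 24.0 = 14.81 L
= 14800 mL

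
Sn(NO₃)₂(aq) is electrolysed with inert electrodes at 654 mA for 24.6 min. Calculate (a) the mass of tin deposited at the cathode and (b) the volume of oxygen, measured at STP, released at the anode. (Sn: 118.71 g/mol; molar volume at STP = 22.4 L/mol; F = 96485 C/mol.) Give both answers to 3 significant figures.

0.594 g Sn; 0.0560 L O₂

Q = 0.654 × 1476 = 965.3 C; n(e⁻) = 965.3 / 96485 = 0.01000 mol
Cathode: Sn²⁺ + 2e⁻ → Sn → n(Sn) = 0.01000/2 = 0.005000 mol → 0.594 g
Anode: 2H₂O → O₂ + 4H⁺ + 4e⁻ → n(O₂) = 0.01000/4 = 0.002500 mol → 0.0560 L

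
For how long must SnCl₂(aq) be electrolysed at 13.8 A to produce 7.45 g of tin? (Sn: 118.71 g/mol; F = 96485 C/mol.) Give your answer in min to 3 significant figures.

n(Sn) = 7.45 / 118.71 = 0.06276 mol
Sn²⁺ + 2e⁻ → Sn, so n(e⁻) = 2 × 0.06276 = 0.1255 mol
Q = 0.1255 × 96485 = 12110 C
t = Q / I = 12110 / 13.8 = 877.5 s = 14.6 min

14.6 min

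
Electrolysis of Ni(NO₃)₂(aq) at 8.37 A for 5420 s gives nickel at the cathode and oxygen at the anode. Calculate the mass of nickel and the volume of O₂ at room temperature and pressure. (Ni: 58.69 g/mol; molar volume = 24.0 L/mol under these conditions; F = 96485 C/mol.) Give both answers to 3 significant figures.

Q = 8.37 × 5420 = 45370 C; n(e⁻) = 45370 / 96485 = 0.4702 mol
Cathode: Ni²⁺ + 2e⁻ → Ni → n(Ni) = 0.4702/2 = 0.2351 mol → 13.8 g
Anode: 2H₂O → O₂ + 4H⁺ + 4e⁻ → n(O₂) = 0.4702/4 = 0.1176 mol → 2.82 L

13.8 g Ni; 2.82 L O₂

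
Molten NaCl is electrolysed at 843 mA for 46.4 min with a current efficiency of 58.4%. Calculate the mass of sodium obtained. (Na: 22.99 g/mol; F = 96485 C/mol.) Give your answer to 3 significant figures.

0.327 g

Q = 0.843 × 2784 = 2347 C
n(e⁻) = 2347 / 96485 = 0.02433 mol
Na⁺ + e⁻ → Na, so theoretical m(Na) = 0.02433 × 22.99 = 0.5593 g
Actual mass = 58.4% × 0.5593 = 0.327 g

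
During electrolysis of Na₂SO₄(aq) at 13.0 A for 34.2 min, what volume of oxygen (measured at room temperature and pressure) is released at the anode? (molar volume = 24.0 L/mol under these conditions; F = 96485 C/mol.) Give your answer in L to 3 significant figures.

1.66 L

Charge passed = 13.0 × 2052 = 26680 C
Moles of electrons = 26680 / 96485 = 0.2765 mol
2H₂O → O₂ + 4H⁺ + 4e⁻, so n(O₂) = 0.2765 / 4 = 0.06913 mol
V = 0.06913 × 24.0 = 1.659 L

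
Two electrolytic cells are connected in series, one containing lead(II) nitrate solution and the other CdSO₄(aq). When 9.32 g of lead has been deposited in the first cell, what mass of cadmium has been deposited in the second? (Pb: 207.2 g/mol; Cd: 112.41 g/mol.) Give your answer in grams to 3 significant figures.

5.06 g

n(Pb) = 9.32 / 207.2 = 0.04498 mol
Pb²⁺ + 2e⁻ → Pb, so n(e⁻) = 2 × 0.04498 = 0.08996 mol
In series, the same 0.08996 mol of electrons flows through the second cell.
Cd²⁺ + 2e⁻ → Cd, so n(Cd) = 0.08996 / 2 = 0.04498 mol
m(Cd) = 0.04498 × 112.41 = 5.06 g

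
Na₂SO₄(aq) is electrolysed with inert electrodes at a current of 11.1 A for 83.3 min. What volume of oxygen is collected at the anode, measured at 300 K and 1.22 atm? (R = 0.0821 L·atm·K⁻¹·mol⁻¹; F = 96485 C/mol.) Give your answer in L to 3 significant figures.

2.90 L

Charge passed = 11.1 × 4998 = 55480 C
n(e⁻) = 55480 / 96485 = 0.5750 mol
2H₂O → O₂ + 4H⁺ + 4e⁻, so n(O₂) = 0.5750 / 4 = 0.1438 mol
V = nRT/P = 0.1438 × 0.0821 × 300 / 1.22 = 2.903 L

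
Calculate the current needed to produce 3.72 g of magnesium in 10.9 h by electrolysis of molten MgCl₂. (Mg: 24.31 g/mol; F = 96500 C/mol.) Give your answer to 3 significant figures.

n(Mg) = 3.72 / 24.31 = 0.1530 mol
Mg²⁺ + 2e⁻ → Mg, so n(e⁻) = 2 × 0.1530 = 0.3060 mol
Q = 0.3060 × 96500 = 29530 C
I = Q / t = 29530 / 39240 s = 0.753 A

0.753 A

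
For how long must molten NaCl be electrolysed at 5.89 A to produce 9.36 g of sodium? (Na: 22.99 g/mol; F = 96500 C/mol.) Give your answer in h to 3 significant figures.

1.85 h

n(Na) = 9.36 / 22.99 = 0.4071 mol
Na⁺ + e⁻ → Na, so n(e⁻) = 0.4071 mol
Q = 0.4071 × 96500 = 39290 C
t = Q / I = 39290 / 5.89 = 6671 s = 1.85 h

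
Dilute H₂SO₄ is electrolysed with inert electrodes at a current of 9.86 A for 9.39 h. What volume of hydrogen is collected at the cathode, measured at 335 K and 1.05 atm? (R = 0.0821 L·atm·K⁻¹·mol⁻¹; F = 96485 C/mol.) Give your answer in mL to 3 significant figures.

Charge passed = 9.86 × 33804 = 3.333×10^5 C
n(e⁻) = 3.333×10^5 / 96485 = 3.454 mol
2H⁺ + 2e⁻ → H₂, so n(H₂) = 3.454 / 2 = 1.727 mol
V = nRT/P = 1.727 × 0.0821 × 335 / 1.05 = 45.24 L
= 45200 mL

45200 mL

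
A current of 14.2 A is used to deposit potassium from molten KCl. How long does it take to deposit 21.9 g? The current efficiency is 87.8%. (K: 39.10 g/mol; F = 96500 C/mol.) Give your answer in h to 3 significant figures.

1.20 h

n(K) = 21.9 / 39.10 = 0.5601 mol
K⁺ + e⁻ → K, so n(e⁻) = 0.5601 mol
Q = 0.5601 × 96500 / 0.878 = 61560 C
t = Q / I = 61560 / 14.2 = 4335 s = 1.20 h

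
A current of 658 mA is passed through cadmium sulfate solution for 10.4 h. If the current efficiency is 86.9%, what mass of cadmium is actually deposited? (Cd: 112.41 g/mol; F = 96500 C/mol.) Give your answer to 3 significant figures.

12.5 g

Q = 0.658 × 37440 = 24640 C
n(e⁻) = 24640 / 96500 = 0.2553 mol
Cd²⁺ + 2e⁻ → Cd, so theoretical m(Cd) = 0.1277 × 112.41 = 14.35 g
Actual mass = 86.9% × 14.35 = 12.5 g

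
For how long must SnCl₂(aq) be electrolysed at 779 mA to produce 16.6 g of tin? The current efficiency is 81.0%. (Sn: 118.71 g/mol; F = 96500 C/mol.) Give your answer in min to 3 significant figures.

713 min

n(Sn) = 16.6 / 118.71 = 0.1398 mol
Sn²⁺ + 2e⁻ → Sn, so n(e⁻) = 2 × 0.1398 = 0.2796 mol
Q = 0.2796 × 96500 / 0.810 = 33310 C
t = Q / I = 33310 / 0.779 = 42760 s = 713 min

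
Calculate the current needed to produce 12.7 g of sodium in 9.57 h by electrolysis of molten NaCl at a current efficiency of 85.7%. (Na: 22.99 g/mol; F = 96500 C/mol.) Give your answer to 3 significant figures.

n(Na) = 12.7 / 22.99 = 0.5524 mol
Na⁺ + e⁻ → Na, so n(e⁻) = 0.5524 mol
Q = 0.5524 × 96500 / 0.857 = 62200 C
I = Q / t = 62200 / 34452 s = 1.81 A

1.81 A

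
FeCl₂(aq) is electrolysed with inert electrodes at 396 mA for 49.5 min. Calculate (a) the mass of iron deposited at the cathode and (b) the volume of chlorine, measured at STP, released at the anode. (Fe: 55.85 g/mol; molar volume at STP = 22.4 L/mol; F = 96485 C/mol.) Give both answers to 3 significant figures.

0.340 g Fe; 0.137 L Cl₂

Q = 0.396 × 2970 = 1176 C; n(e⁻) = 1176 / 96485 = 0.01219 mol
Cathode: Fe²⁺ + 2e⁻ → Fe → n(Fe) = 0.01219/2 = 0.006095 mol → 0.340 g
Anode: 2Cl⁻ → Cl₂ + 2e⁻ → n(Cl₂) = 0.01219/2 = 0.006095 mol → 0.137 L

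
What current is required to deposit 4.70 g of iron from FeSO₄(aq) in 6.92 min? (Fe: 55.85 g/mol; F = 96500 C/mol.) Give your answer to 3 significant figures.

39.1 A

n(Fe) = 4.70 / 55.85 = 0.08415 mol
Fe²⁺ + 2e⁻ → Fe, so n(e⁻) = 2 × 0.08415 = 0.1683 mol
Q = 0.1683 × 96500 = 16240 C
I = Q / t = 16240 / 415.2 s = 39.1 A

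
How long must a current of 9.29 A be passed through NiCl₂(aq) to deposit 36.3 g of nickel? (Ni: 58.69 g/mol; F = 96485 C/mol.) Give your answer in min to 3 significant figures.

214 min

n(Ni) = 36.3 / 58.69 = 0.6185 mol
Ni²⁺ + 2e⁻ → Ni, so n(e⁻) = 2 × 0.6185 = 1.237 mol
Q = 1.237 × 96485 = 1.194×10^5 C
t = Q / I = 1.194×10^5 / 9.29 = 12850 s = 214 min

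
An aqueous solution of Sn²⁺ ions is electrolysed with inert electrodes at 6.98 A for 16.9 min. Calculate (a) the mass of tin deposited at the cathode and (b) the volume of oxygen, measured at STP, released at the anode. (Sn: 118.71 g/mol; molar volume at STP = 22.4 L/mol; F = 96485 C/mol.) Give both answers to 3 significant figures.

4.35 g Sn; 0.411 L O₂

Q = 6.98 × 1014 = 7078 C; n(e⁻) = 7078 / 96485 = 0.07336 mol
Cathode: Sn²⁺ + 2e⁻ → Sn → n(Sn) = 0.07336/2 = 0.03668 mol → 4.35 g
Anode: 2H₂O → O₂ + 4H⁺ + 4e⁻ → n(O₂) = 0.07336/4 = 0.01834 mol → 0.411 L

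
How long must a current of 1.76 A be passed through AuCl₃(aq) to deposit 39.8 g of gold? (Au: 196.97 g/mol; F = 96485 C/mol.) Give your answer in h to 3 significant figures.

n(Au) = 39.8 / 196.97 = 0.2021 mol
Au³⁺ + 3e⁻ → Au, so n(e⁻) = 3 × 0.2021 = 0.6063 mol
Q = 0.6063 × 96485 = 58500 C
t = Q / I = 58500 / 1.76 = 33240 s = 9.23 h

9.23 h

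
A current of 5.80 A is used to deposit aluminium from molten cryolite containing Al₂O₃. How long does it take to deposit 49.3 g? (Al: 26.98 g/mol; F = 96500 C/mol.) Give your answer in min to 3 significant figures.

1520 min

n(Al) = 49.3 / 26.98 = 1.827 mol
Al³⁺ + 3e⁻ → Al, so n(e⁻) = 3 × 1.827 = 5.481 mol
Q = 5.481 × 96500 = 5.289×10^5 C
t = Q / I = 5.289×10^5 / 5.80 = 91190 s = 1520 min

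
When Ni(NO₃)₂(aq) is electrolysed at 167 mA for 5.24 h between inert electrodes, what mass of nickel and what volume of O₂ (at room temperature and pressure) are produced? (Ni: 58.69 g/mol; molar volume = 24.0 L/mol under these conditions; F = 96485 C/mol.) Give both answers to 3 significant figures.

Q = 0.167 × 18864 = 3150 C; n(e⁻) = 3150 / 96485 = 0.03265 mol
Cathode: Ni²⁺ + 2e⁻ → Ni → n(Ni) = 0.03265/2 = 0.01633 mol → 0.958 g
Anode: 2H₂O → O₂ + 4H⁺ + 4e⁻ → n(O₂) = 0.03265/4 = 0.008163 mol → 0.196 L

0.958 g Ni; 0.196 L O₂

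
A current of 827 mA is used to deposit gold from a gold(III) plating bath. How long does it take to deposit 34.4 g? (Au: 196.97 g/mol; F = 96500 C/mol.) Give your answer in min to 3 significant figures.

n(Au) = 34.4 / 196.97 = 0.1746 mol
Au³⁺ + 3e⁻ → Au, so n(e⁻) = 3 × 0.1746 = 0.5238 mol
Q = 0.5238 × 96500 = 50550 C
t = Q / I = 50550 / 0.827 = 61120 s = 1020 min

1020 min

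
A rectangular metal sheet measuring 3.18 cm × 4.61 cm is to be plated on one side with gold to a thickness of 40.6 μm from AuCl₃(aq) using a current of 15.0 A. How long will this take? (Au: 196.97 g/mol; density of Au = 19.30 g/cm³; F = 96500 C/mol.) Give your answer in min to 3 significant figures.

Plated area = 3.18 × 4.61 = 14.66 cm²
Volume = 14.66 × 40.6×10⁻⁴ cm = 0.05952 cm³
m(Au) = 0.05952 × 19.30 = 1.149 g
n(Au) = 1.149 / 196.97 = 0.005833 mol; n(e⁻) = 3 × 0.005833 = 0.01750 mol
Q = 0.01750 × 96500 = 1689 C
t = 1689 / 15.0 = 112.6 s = 1.88 min

1.88 min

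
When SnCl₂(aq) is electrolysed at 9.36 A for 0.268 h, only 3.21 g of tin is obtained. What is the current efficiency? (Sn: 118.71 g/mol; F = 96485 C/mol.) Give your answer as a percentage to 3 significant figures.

Q = 9.36 × 964.8 = 9031 C
n(e⁻) = 9031 / 96485 = 0.09360 mol
Sn²⁺ + 2e⁻ → Sn, so theoretical n(Sn) = 0.04680 mol → 5.556 g
Efficiency = 3.21 / 5.556 = 0.5778 = 57.8%

57.8%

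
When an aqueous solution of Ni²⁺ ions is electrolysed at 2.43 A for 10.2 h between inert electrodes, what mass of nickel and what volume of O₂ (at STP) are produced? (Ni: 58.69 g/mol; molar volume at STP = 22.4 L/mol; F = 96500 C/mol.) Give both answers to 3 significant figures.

Q = 2.43 × 36720 = 89230 C; n(e⁻) = 89230 / 96500 = 0.9247 mol
Cathode: Ni²⁺ + 2e⁻ → Ni → n(Ni) = 0.9247/2 = 0.4624 mol → 27.1 g
Anode: 2H₂O → O₂ + 4H⁺ + 4e⁻ → n(O₂) = 0.9247/4 = 0.2312 mol → 5.18 L

27.1 g Ni; 5.18 L O₂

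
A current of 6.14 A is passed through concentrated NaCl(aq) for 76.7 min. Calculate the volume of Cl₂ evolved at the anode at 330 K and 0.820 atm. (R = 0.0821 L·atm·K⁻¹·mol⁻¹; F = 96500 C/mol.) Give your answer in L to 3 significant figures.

4.84 L

Q = It = 6.14 × 4602 = 28260 C
n(e⁻) = 28260 / 96500 = 0.2928 mol
2Cl⁻ → Cl₂ + 2e⁻, so n(Cl₂) = 0.2928 / 2 = 0.1464 mol
V = nRT/P = 0.1464 × 0.0821 × 330 / 0.820 = 4.837 L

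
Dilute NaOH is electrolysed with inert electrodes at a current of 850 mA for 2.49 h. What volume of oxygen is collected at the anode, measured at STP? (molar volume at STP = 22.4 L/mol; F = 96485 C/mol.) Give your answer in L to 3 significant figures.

Charge passed = 0.850 × 8964 = 7619 C
n(e⁻) = 7619 / 96485 = 0.07897 mol
2H₂O → O₂ + 4H⁺ + 4e⁻, so n(O₂) = 0.07897 / 4 = 0.01974 mol
V = 0.01974 × 22.4 = 0.4422 L

0.442 L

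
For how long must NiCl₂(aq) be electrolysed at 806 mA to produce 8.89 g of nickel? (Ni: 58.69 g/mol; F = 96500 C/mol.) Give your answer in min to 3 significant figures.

n(Ni) = 8.89 / 58.69 = 0.1515 mol
Ni²⁺ + 2e⁻ → Ni, so n(e⁻) = 2 × 0.1515 = 0.3030 mol
Q = 0.3030 × 96500 = 29240 C
t = Q / I = 29240 / 0.806 = 36280 s = 605 min

605 min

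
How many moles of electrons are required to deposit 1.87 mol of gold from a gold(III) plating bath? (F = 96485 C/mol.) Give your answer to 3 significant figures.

5.61 mol

Au³⁺ + 3e⁻ → Au, so n(e⁻) = 3 × 1.87 = 5.610 mol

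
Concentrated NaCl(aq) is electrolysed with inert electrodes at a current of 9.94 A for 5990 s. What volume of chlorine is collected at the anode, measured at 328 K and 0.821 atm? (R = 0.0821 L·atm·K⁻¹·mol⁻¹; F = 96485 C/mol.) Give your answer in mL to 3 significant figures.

10100 mL

Q = 9.94 A × 5990 s = 59540 C
n(e⁻) = 59540 / 96485 = 0.6171 mol
2Cl⁻ → Cl₂ + 2e⁻, so n(Cl₂) = 0.6171 / 2 = 0.3086 mol
V = nRT/P = 0.3086 × 0.0821 × 328 / 0.821 = 10.12 L
= 10100 mL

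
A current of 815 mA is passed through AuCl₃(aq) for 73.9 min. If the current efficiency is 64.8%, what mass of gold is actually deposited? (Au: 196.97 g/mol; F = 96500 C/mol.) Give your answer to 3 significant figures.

1.59 g

Q = 0.815 × 4434 = 3614 C
n(e⁻) = 3614 / 96500 = 0.03745 mol
Au³⁺ + 3e⁻ → Au, so theoretical m(Au) = 0.01248 × 196.97 = 2.458 g
Actual mass = 64.8% × 2.458 = 1.59 g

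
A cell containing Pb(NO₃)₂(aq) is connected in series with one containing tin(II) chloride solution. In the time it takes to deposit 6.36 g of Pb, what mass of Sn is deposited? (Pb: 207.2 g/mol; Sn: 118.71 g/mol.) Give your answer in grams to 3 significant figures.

3.64 g

n(Pb) = 6.36 / 207.2 = 0.03069 mol
Pb²⁺ + 2e⁻ → Pb, so n(e⁻) = 2 × 0.03069 = 0.06138 mol
Since the cells are in series, n(e⁻) in the Sn cell is also 0.06138 mol.
Sn²⁺ + 2e⁻ → Sn, so n(Sn) = 0.06138 / 2 = 0.03069 mol
m(Sn) = 0.03069 × 118.71 = 3.64 g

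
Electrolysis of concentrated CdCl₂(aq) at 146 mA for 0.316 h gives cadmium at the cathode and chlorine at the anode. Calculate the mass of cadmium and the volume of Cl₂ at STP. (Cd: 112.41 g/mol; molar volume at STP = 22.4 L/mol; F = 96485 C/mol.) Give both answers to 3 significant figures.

Q = 0.146 × 1137.6 = 166.1 C; n(e⁻) = 166.1 / 96485 = 0.001722 mol
Cathode: Cd²⁺ + 2e⁻ → Cd → n(Cd) = 0.001722/2 = 8.610×10^-4 mol → 0.0968 g
Anode: 2Cl⁻ → Cl₂ + 2e⁻ → n(Cl₂) = 0.001722/2 = 8.610×10^-4 mol → 0.0193 L

0.0968 g Cd; 0.0193 L Cl₂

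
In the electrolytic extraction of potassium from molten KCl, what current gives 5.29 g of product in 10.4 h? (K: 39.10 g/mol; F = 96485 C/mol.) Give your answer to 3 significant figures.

n(K) = 5.29 / 39.10 = 0.1353 mol
K⁺ + e⁻ → K, so n(e⁻) = 0.1353 mol
Q = 0.1353 × 96485 = 13050 C
I = Q / t = 13050 / 37440 s = 0.349 A

0.349 A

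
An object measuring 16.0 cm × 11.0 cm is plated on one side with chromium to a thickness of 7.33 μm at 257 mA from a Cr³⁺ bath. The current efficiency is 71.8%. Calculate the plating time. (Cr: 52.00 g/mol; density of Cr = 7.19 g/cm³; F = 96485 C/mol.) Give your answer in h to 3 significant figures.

7.77 h

Plated area = 16.0 × 11.0 = 176.0 cm²
Volume = 176.0 × 7.33×10⁻⁴ cm = 0.1290 cm³
m(Cr) = 0.1290 × 7.19 = 0.9275 g
n(Cr) = 0.9275 / 52.00 = 0.01784 mol; n(e⁻) = 3 × 0.01784 = 0.05352 mol
Q = 0.05352 × 96485 / 0.718 = 7192 C
t = 7192 / 0.257 = 27980 s = 7.77 h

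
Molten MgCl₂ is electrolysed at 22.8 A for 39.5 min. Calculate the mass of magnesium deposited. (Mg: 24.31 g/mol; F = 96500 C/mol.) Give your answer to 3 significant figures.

Q = It = 22.8 × 2370 = 54040 C
n(e⁻) = Q/F = 54040/96500 = 0.5600 mol
Mg²⁺ + 2e⁻ → Mg, so n(Mg) = 0.5600 / 2 = 0.2800 mol
m = 0.2800 × 24.31 = 6.81 g

6.81 g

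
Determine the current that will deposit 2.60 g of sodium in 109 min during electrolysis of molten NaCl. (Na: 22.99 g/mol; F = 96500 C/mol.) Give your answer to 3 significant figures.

n(Na) = 2.60 / 22.99 = 0.1131 mol
Na⁺ + e⁻ → Na, so n(e⁻) = 0.1131 mol
Q = 0.1131 × 96500 = 10910 C
I = Q / t = 10910 / 6540 s = 1.67 A

1.67 A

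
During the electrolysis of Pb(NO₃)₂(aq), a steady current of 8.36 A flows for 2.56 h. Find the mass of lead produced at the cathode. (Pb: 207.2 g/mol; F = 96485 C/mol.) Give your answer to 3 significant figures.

82.7 g

Charge passed = 8.36 × 9216 = 77050 C
n(e⁻) = Q/F = 77050/96485 = 0.7986 mol
Pb²⁺ + 2e⁻ → Pb, so n(Pb) = 0.7986 / 2 = 0.3993 mol
m = 0.3993 × 207.2 = 82.7 g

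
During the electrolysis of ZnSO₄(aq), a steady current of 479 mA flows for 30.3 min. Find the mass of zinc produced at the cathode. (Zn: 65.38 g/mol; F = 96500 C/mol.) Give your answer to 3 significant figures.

Q = It = 0.479 × 1818 = 870.8 C
n(e⁻) = 870.8 / 96500 = 0.009024 mol
Zn²⁺ + 2e⁻ → Zn, so n(Zn) = 0.009024 / 2 = 0.004512 mol
m = 0.004512 × 65.38 = 0.295 g

0.295 g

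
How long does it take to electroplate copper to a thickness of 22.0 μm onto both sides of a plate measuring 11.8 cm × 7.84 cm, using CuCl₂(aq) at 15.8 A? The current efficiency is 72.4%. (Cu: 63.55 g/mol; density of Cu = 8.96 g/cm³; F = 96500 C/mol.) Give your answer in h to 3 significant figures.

0.269 h

Plated area = 2 × 11.8 × 7.84 = 185.0 cm²
Volume = 185.0 × 22.0×10⁻⁴ cm = 0.4070 cm³
m(Cu) = 0.4070 × 8.96 = 3.647 g
n(Cu) = 3.647 / 63.55 = 0.05739 mol; n(e⁻) = 2 × 0.05739 = 0.1148 mol
Q = 0.1148 × 96500 / 0.724 = 15300 C
t = 15300 / 15.8 = 968.4 s = 0.269 h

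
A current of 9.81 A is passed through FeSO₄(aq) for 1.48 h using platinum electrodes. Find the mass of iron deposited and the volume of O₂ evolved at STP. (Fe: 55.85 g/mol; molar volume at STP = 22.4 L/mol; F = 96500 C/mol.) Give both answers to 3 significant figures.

Q = 9.81 × 5328 = 52270 C; n(e⁻) = 52270 / 96500 = 0.5417 mol
Cathode: Fe²⁺ + 2e⁻ → Fe → n(Fe) = 0.5417/2 = 0.2709 mol → 15.1 g
Anode: 2H₂O → O₂ + 4H⁺ + 4e⁻ → n(O₂) = 0.5417/4 = 0.1354 mol → 3.03 L

15.1 g Fe; 3.03 L O₂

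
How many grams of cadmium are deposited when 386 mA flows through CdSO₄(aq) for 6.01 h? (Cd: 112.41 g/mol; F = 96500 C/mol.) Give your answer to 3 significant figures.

4.86 g

Q = 0.386 A × 21636 s = 8351 C
n(e⁻) = Q/F = 8351/96500 = 0.08654 mol
Cd²⁺ + 2e⁻ → Cd, so n(Cd) = 0.08654 / 2 = 0.04327 mol
m = 0.04327 × 112.41 = 4.86 g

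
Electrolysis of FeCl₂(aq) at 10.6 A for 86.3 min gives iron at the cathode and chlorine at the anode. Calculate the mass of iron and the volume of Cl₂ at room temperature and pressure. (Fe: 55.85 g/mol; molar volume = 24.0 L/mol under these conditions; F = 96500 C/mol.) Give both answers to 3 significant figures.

15.9 g Fe; 6.83 L Cl₂

Q = 10.6 × 5178 = 54890 C; n(e⁻) = 54890 / 96500 = 0.5688 mol
Cathode: Fe²⁺ + 2e⁻ → Fe → n(Fe) = 0.5688/2 = 0.2844 mol → 15.9 g
Anode: 2Cl⁻ → Cl₂ + 2e⁻ → n(Cl₂) = 0.5688/2 = 0.2844 mol → 6.83 L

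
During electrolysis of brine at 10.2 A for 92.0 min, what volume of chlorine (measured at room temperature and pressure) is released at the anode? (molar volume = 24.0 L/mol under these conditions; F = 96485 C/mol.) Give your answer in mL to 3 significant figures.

Charge passed = 10.2 × 5520 = 56300 C
n(e⁻) = Q/F = 56300/96485 = 0.5835 mol
2Cl⁻ → Cl₂ + 2e⁻, so n(Cl₂) = 0.5835 / 2 = 0.2918 mol
V = 0.2918 × 24.0 = 7.003 L
= 7000 mL

7000 mL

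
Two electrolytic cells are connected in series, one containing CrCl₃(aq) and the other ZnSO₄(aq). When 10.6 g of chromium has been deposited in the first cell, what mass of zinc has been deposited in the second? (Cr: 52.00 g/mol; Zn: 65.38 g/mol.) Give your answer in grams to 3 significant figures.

20.0 g

n(Cr) = 10.6 / 52.00 = 0.2038 mol
Cr³⁺ + 3e⁻ → Cr, so n(e⁻) = 3 × 0.2038 = 0.6114 mol
Same current for the same time ⇒ same n(e⁻) = 0.6114 mol in both cells.
Zn²⁺ + 2e⁻ → Zn, so n(Zn) = 0.6114 / 2 = 0.3057 mol
m(Zn) = 0.3057 × 65.38 = 20.0 g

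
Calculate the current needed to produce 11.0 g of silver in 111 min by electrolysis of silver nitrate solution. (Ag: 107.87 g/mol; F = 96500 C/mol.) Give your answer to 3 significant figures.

1.48 A

n(Ag) = 11.0 / 107.87 = 0.1020 mol
Ag⁺ + e⁻ → Ag, so n(e⁻) = 0.1020 mol
Q = 0.1020 × 96500 = 9843 C
I = Q / t = 9843 / 6660 s = 1.48 A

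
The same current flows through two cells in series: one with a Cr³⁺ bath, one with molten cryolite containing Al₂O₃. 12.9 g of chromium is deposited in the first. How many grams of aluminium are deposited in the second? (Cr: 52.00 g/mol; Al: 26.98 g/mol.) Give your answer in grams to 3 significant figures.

6.69 g

n(Cr) = 12.9 / 52.00 = 0.2481 mol
Cr³⁺ + 3e⁻ → Cr, so n(e⁻) = 3 × 0.2481 = 0.7443 mol
In series, the same 0.7443 mol of electrons flows through the second cell.
Al³⁺ + 3e⁻ → Al, so n(Al) = 0.7443 / 3 = 0.2481 mol
m(Al) = 0.2481 × 26.98 = 6.69 g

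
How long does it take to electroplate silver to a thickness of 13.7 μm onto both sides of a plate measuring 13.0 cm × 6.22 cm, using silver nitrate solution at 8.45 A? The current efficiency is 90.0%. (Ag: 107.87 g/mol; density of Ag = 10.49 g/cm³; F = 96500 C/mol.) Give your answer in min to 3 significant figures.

Plated area = 2 × 13.0 × 6.22 = 161.7 cm²
Volume = 161.7 × 13.7×10⁻⁴ cm = 0.2215 cm³
m(Ag) = 0.2215 × 10.49 = 2.324 g
n(Ag) = 2.324 / 107.87 = 0.02154 mol; n(e⁻) = 0.02154 mol
Q = 0.02154 × 96500 / 0.900 = 2310 C
t = 2310 / 8.45 = 273.4 s = 4.56 min

4.56 min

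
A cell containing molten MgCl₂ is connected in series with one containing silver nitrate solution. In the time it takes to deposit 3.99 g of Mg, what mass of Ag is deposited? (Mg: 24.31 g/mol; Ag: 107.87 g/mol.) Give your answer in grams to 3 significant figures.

n(Mg) = 3.99 / 24.31 = 0.1641 mol
Mg²⁺ + 2e⁻ → Mg, so n(e⁻) = 2 × 0.1641 = 0.3282 mol
Same current for the same time ⇒ same n(e⁻) = 0.3282 mol in both cells.
Ag⁺ + e⁻ → Ag, so n(Ag) = 0.3282 mol
m(Ag) = 0.3282 × 107.87 = 35.4 g

35.4 g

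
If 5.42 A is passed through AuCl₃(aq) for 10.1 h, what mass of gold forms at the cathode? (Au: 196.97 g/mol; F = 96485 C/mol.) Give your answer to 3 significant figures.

Q = 5.42 A × 36360 s = 1.971×10^5 C
Moles of electrons = 1.971×10^5 / 96485 = 2.043 mol
Au³⁺ + 3e⁻ → Au, so n(Au) = 2.043 / 3 = 0.6810 mol
m = 0.6810 × 196.97 = 134 g

134 g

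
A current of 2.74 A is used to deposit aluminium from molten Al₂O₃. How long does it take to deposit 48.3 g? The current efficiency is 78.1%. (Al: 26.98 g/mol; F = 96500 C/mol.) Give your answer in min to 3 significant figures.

n(Al) = 48.3 / 26.98 = 1.790 mol
Al³⁺ + 3e⁻ → Al, so n(e⁻) = 3 × 1.790 = 5.370 mol
Q = 5.370 × 96500 / 0.781 = 6.635×10^5 C
t = Q / I = 6.635×10^5 / 2.74 = 2.422×10^5 s = 4040 min

4040 min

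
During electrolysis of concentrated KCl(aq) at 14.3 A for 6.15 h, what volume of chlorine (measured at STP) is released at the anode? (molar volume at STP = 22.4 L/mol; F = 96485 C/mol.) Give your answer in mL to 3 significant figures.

36800 mL

Q = 14.3 A × 22140 s = 3.166×10^5 C
n(e⁻) = 3.166×10^5 / 96485 = 3.281 mol
2Cl⁻ → Cl₂ + 2e⁻, so n(Cl₂) = 3.281 / 2 = 1.641 mol
V = 1.641 × 22.4 = 36.76 L
= 36800 mL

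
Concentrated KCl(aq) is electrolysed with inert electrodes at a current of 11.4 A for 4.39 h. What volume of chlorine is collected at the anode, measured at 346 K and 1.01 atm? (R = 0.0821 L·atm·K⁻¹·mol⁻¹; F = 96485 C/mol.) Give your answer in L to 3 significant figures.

Charge passed = 11.4 × 15804 = 1.802×10^5 C
n(e⁻) = 1.802×10^5 / 96485 = 1.868 mol
2Cl⁻ → Cl₂ + 2e⁻, so n(Cl₂) = 1.868 / 2 = 0.9340 mol
V = nRT/P = 0.9340 × 0.0821 × 346 / 1.01 = 26.27 L

26.3 L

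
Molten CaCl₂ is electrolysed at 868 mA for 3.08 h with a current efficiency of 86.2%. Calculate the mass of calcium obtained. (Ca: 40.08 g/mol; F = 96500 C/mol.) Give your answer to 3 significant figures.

1.72 g

Q = 0.868 × 11088 = 9624 C
n(e⁻) = 9624 / 96500 = 0.09973 mol
Ca²⁺ + 2e⁻ → Ca, so theoretical m(Ca) = 0.04987 × 40.08 = 1.999 g
Actual mass = 86.2% × 1.999 = 1.72 g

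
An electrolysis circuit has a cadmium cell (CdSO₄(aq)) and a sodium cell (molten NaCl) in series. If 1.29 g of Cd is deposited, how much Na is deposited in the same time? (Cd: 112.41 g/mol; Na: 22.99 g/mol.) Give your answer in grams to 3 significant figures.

0.528 g

n(Cd) = 1.29 / 112.41 = 0.01148 mol
Cd²⁺ + 2e⁻ → Cd, so n(e⁻) = 2 × 0.01148 = 0.02296 mol
Since the cells are in series, n(e⁻) in the Na cell is also 0.02296 mol.
Na⁺ + e⁻ → Na, so n(Na) = 0.02296 mol
m(Na) = 0.02296 × 22.99 = 0.528 g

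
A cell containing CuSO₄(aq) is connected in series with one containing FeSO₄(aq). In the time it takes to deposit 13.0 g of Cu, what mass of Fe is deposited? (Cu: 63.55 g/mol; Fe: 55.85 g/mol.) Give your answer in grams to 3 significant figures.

11.4 g

n(Cu) = 13.0 / 63.55 = 0.2046 mol
Cu²⁺ + 2e⁻ → Cu, so n(e⁻) = 2 × 0.2046 = 0.4092 mol
In series, the same 0.4092 mol of electrons flows through the second cell.
Fe²⁺ + 2e⁻ → Fe, so n(Fe) = 0.4092 / 2 = 0.2046 mol
m(Fe) = 0.2046 × 55.85 = 11.4 g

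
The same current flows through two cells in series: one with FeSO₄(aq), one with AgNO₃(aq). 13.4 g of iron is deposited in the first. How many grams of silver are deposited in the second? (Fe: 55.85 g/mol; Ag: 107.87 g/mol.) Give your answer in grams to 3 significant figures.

51.8 g

n(Fe) = 13.4 / 55.85 = 0.2399 mol
Fe²⁺ + 2e⁻ → Fe, so n(e⁻) = 2 × 0.2399 = 0.4798 mol
The cells are in series, so the same charge (and hence the same n(e⁻) = 0.4798 mol) passes through both.
Ag⁺ + e⁻ → Ag, so n(Ag) = 0.4798 mol
m(Ag) = 0.4798 × 107.87 = 51.8 g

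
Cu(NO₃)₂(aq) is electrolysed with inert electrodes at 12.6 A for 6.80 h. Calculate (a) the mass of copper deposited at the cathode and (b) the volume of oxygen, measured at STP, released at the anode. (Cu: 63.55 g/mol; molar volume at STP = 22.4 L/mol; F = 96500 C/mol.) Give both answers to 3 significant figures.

102 g Cu; 17.9 L O₂

Q = 12.6 × 24480 = 3.084×10^5 C; n(e⁻) = 3.084×10^5 / 96500 = 3.196 mol
Cathode: Cu²⁺ + 2e⁻ → Cu → n(Cu) = 3.196/2 = 1.598 mol → 102 g
Anode: 2H₂O → O₂ + 4H⁺ + 4e⁻ → n(O₂) = 3.196/4 = 0.7990 mol → 17.9 L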